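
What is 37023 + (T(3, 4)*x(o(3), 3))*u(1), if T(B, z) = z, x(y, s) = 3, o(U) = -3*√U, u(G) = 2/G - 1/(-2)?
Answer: 37053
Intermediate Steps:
u(G) = ½ + 2/G (u(G) = 2/G - 1*(-½) = 2/G + ½ = ½ + 2/G)
37023 + (T(3, 4)*x(o(3), 3))*u(1) = 37023 + (4*3)*((½)*(4 + 1)/1) = 37023 + 12*((½)*1*5) = 37023 + 12*(5/2) = 37023 + 30 = 37053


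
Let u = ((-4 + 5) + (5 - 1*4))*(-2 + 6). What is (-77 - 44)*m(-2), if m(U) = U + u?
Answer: -726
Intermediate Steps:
u = 8 (u = (1 + (5 - 4))*4 = (1 + 1)*4 = 2*4 = 8)
m(U) = 8 + U (m(U) = U + 8 = 8 + U)
(-77 - 44)*m(-2) = (-77 - 44)*(8 - 2) = -121*6 = -726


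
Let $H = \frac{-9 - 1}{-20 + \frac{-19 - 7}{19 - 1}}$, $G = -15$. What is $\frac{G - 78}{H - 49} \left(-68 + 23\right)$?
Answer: $- \frac{807705}{9367} \approx -86.229$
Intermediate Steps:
$H = \frac{90}{193}$ ($H = - \frac{10}{-20 - \frac{26}{18}} = - \frac{10}{-20 - \frac{13}{9}} = - \frac{10}{- \frac{193}{9}} = \left(-10\right) \left(- \frac{9}{193}\right) = \frac{90}{193} \approx 0.46632$)
$\frac{G - 78}{H - 49} \left(-68 + 23\right) = \frac{-15 - 78}{\frac{90}{193} - 49} \left(-68 + 23\right) = - \frac{93}{- \frac{9367}{193}} \left(-45\right) = \left(-93\right) \left(- \frac{193}{9367}\right) \left(-45\right) = \frac{17949}{9367} \left(-45\right) = - \frac{807705}{9367}$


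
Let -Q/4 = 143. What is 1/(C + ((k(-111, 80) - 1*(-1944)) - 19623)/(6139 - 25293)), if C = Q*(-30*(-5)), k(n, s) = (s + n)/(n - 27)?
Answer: -2643252/226788581929 ≈ -1.1655e-5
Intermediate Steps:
Q = -572 (Q = -4*143 = -572)
k(n, s) = (n + s)/(-27 + n)
C = -85800 (C = -(-17160)*(-5) = -572*150 = -85800)
1/(C + ((k(-111, 80) - 1*(-1944)) - 19623)/(6139 - 25293)) = 1/(-85800 + (((-111 + 80)/(-27 - 111) - 1*(-1944)) - 19623)/(6139 - 25293)) = 1/(-85800 + ((-31/(-138) + 1944) - 19623)/(-19154)) = 1/(-85800 + ((-1/138*(-31) + 1944) - 19623)*(-1/19154)) = 1/(-85800 + ((31/138 + 1944) - 19623)*(-1/19154)) = 1/(-85800 + (268303/138 - 19623)*(-1/19154)) = 1/(-85800 - 2439671/138*(-1/19154)) = 1/(-85800 + 2439671/2643252) = 1/(-226788581929/2643252) = -2643252/226788581929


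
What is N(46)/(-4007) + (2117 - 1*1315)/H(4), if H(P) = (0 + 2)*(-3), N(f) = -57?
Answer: -1606636/12021 ≈ -133.65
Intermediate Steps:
H(P) = -6 (H(P) = 2*(-3) = -6)
N(46)/(-4007) + (2117 - 1*1315)/H(4) = -57/(-4007) + (2117 - 1*1315)/(-6) = -57*(-1/4007) + (2117 - 1315)*(-⅙) = 57/4007 + 802*(-⅙) = 57/4007 - 401/3 = -1606636/12021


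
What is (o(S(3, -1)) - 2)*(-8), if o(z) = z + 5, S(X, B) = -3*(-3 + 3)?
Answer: -24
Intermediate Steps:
S(X, B) = 0 (S(X, B) = -3*0 = 0)
o(z) = 5 + z
(o(S(3, -1)) - 2)*(-8) = ((5 + 0) - 2)*(-8) = (5 - 2)*(-8) = 3*(-8) = -24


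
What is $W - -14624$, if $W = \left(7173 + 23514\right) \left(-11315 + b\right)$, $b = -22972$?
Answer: $-1052150545$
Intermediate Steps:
$W = -1052165169$ ($W = \left(7173 + 23514\right) \left(-11315 - 22972\right) = 30687 \left(-34287\right) = -1052165169$)
$W - -14624 = -1052165169 - -14624 = -1052165169 + 14624 = -1052150545$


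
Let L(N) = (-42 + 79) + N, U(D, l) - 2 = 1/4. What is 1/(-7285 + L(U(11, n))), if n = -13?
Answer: -4/28983 ≈ -0.00013801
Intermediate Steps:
U(D, l) = 9/4 (U(D, l) = 2 + 1/4 = 9/4)
L(N) = 37 + N
1/(-7285 + L(U(11, n))) = 1/(-7285 + (37 + 9/4)) = 1/(-7285 + 157/4) = 1/(-28983/4) = -4/28983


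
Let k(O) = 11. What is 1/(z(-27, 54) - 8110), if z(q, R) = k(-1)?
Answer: -1/8099 ≈ -0.00012347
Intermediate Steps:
z(q, R) = 11
1/(z(-27, 54) - 8110) = 1/(11 - 8110) = 1/(-8099) = -1/8099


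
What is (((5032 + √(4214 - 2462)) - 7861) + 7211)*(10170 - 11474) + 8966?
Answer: -5705162 - 2608*√438 ≈ -5.7597e+6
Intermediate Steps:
(((5032 + √(4214 - 2462)) - 7861) + 7211)*(10170 - 11474) + 8966 = (((5032 + √1752) - 7861) + 7211)*(-1304) + 8966 = (((5032 + 2*√438) - 7861) + 7211)*(-1304) + 8966 = ((-2829 + 2*√438) + 7211)*(-1304) + 8966 = (4382 + 2*√438)*(-1304) + 8966 = (-5714128 - 2608*√438) + 8966 = -5705162 - 2608*√438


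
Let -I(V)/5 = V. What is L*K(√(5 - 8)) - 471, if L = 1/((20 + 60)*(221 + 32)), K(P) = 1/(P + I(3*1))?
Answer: -144902209/307648 - I*√3/4614720 ≈ -471.0 - 3.7533e-7*I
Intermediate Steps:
I(V) = -5*V
K(P) = 1/(-15 + P) (K(P) = 1/(P - 15) = 1/(-15 + P))
L = 1/20240 (L = 1/(80*253) = 1/20240 ≈ 4.9407e-5)
L*K(√(5 - 8)) - 471 = 1/(20240*(-15 + √(5 - 8))) - 471 = 1/(20240*(-15 + √(-3))) - 471 = 1/(20240*(-15 + I*√3)) - 471 = -471 + 1/(20240*(-15 + I*√3))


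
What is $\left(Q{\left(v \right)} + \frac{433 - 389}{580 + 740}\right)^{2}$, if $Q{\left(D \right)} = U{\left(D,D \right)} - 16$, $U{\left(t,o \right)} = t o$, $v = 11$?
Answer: $\frac{9928801}{900} \approx 11032.0$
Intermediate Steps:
$U{\left(t,o \right)} = o t$
$Q{\left(D \right)} = -16 + D^{2}$ ($Q{\left(D \right)} = D D - 16 = D^{2} - 16 = -16 + D^{2}$)
$\left(Q{\left(v \right)} + \frac{433 - 389}{580 + 740}\right)^{2} = \left(\left(-16 + 11^{2}\right) + \frac{433 - 389}{580 + 740}\right)^{2} = \left(\left(-16 + 121\right) + \frac{44}{1320}\right)^{2} = \left(105 + 44 \cdot \frac{1}{1320}\right)^{2} = \left(105 + \frac{1}{30}\right)^{2} = \left(\frac{3151}{30}\right)^{2} = \frac{9928801}{900}$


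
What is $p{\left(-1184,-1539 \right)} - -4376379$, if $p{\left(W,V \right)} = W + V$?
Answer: $4373656$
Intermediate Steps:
$p{\left(W,V \right)} = V + W$
$p{\left(-1184,-1539 \right)} - -4376379 = \left(-1539 - 1184\right) - -4376379 = -2723 + 4376379 = 4373656$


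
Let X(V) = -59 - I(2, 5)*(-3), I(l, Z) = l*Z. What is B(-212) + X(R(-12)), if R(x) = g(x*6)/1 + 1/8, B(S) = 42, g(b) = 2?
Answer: 13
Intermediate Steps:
I(l, Z) = Z*l
R(x) = 17/8 (R(x) = 2/1 + 1/8 = 2*1 + 1*(⅛) = 2 + ⅛ = 17/8)
X(V) = -29 (X(V) = -59 - 5*2*(-3) = -59 - 10*(-3) = -59 - 1*(-30) = -59 + 30 = -29)
B(-212) + X(R(-12)) = 42 - 29 = 13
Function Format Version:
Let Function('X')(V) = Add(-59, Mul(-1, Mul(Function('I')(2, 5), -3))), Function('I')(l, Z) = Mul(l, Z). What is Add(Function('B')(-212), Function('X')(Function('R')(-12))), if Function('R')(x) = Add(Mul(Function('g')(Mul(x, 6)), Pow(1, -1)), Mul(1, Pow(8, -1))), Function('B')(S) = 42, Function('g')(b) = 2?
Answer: 13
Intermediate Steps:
Function('I')(l, Z) = Mul(Z, l)
Function('R')(x) = Rational(17, 8) (Function('R')(x) = Add(Mul(2, Pow(1, -1)), Mul(1, Pow(8, -1))) = Add(Mul(2, 1), Mul(1, Rational(1, 8))) = Add(2, Rational(1, 8)) = Rational(17, 8))
Function('X')(V) = -29 (Function('X')(V) = Add(-59, Mul(-1, Mul(Mul(5, 2), -3))) = Add(-59, Mul(-1, Mul(10, -3))) = Add(-59, Mul(-1, -30)) = Add(-59, 30) = -29)
Add(Function('B')(-212), Function('X')(Function('R')(-12))) = Add(42, -29) = 13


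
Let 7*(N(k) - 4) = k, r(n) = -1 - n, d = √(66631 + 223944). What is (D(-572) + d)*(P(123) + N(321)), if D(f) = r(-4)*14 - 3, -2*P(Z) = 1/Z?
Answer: 1116011/574 + 429235*√11623/1722 ≈ 28818.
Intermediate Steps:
d = 5*√11623 (d = √290575 = 5*√11623 ≈ 539.05)
N(k) = 4 + k/7
P(Z) = -1/(2*Z)
D(f) = 39 (D(f) = (-1 - 1*(-4))*14 - 3 = (-1 + 4)*14 - 3 = 3*14 - 3 = 42 - 3 = 39)
(D(-572) + d)*(P(123) + N(321)) = (39 + 5*√11623)*(-½/123 + (4 + (⅐)*321)) = (39 + 5*√11623)*(-½*1/123 + (4 + 321/7)) = (39 + 5*√11623)*(-1/246 + 349/7) = (39 + 5*√11623)*(85847/1722) = 1116011/574 + 429235*√11623/1722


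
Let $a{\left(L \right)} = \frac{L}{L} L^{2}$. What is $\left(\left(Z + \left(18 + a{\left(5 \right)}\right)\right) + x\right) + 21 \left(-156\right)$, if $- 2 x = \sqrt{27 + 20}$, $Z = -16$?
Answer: $-3249 - \frac{\sqrt{47}}{2} \approx -3252.4$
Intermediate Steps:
$a{\left(L \right)} = L^{2}$ ($a{\left(L \right)} = 1 L^{2} = L^{2}$)
$x = - \frac{\sqrt{47}}{2}$ ($x = - \frac{\sqrt{27 + 20}}{2} = - \frac{\sqrt{47}}{2} \approx -3.4278$)
$\left(\left(Z + \left(18 + a{\left(5 \right)}\right)\right) + x\right) + 21 \left(-156\right) = \left(\left(-16 + \left(18 + 5^{2}\right)\right) - \frac{\sqrt{47}}{2}\right) + 21 \left(-156\right) = \left(\left(-16 + \left(18 + 25\right)\right) - \frac{\sqrt{47}}{2}\right) - 3276 = \left(\left(-16 + 43\right) - \frac{\sqrt{47}}{2}\right) - 3276 = \left(27 - \frac{\sqrt{47}}{2}\right) - 3276 = -3249 - \frac{\sqrt{47}}{2}$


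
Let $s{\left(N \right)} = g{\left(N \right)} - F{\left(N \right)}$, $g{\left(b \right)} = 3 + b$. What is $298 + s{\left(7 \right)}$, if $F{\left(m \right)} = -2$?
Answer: $310$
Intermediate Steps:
$s{\left(N \right)} = 5 + N$ ($s{\left(N \right)} = \left(3 + N\right) - -2 = \left(3 + N\right) + 2 = 5 + N$)
$298 + s{\left(7 \right)} = 298 + \left(5 + 7\right) = 298 + 12 = 310$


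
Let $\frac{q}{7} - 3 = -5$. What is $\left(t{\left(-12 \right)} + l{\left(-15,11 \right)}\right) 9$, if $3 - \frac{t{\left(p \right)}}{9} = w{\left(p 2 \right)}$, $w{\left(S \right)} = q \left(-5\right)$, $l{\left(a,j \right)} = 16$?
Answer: $-5283$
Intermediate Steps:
$q = -14$ ($q = 21 + 7 \left(-5\right) = 21 - 35 = -14$)
$w{\left(S \right)} = 70$ ($w{\left(S \right)} = \left(-14\right) \left(-5\right) = 70$)
$t{\left(p \right)} = -603$ ($t{\left(p \right)} = 27 - 630 = -603$)
$\left(t{\left(-12 \right)} + l{\left(-15,11 \right)}\right) 9 = \left(-603 + 16\right) 9 = \left(-587\right) 9 = -5283$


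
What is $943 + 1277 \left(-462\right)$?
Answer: $-589031$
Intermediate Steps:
$943 + 1277 \left(-462\right) = 943 - 589974 = -589031$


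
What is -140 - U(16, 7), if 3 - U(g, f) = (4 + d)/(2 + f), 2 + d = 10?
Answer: -425/3 ≈ -141.67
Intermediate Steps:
d = 8 (d = -2 + 10 = 8)
U(g, f) = 3 - 12/(2 + f) (U(g, f) = 3 - (4 + 8)/(2 + f) = 3 - 12/(2 + f))
-140 - U(16, 7) = -140 - 3*(-2 + 7)/(2 + 7) = -140 - 3*5/9 = -140 - 1*5/3 = -140 - 5/3 = -425/3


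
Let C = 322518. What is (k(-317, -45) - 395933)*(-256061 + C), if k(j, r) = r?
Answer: -26315509946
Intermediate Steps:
(k(-317, -45) - 395933)*(-256061 + C) = (-45 - 395933)*(-256061 + 322518) = -395978*66457 = -26315509946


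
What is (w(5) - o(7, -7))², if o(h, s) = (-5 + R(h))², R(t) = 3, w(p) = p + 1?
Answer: 4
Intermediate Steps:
w(p) = 1 + p
o(h, s) = 4 (o(h, s) = (-5 + 3)² = (-2)² = 4)
(w(5) - o(7, -7))² = ((1 + 5) - 1*4)² = (6 - 4)² = 2² = 4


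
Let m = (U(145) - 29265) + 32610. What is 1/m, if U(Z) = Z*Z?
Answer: 1/24370 ≈ 4.1034e-5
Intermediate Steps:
U(Z) = Z²
m = 24370 (m = (145² - 29265) + 32610 = (21025 - 29265) + 32610 = -8240 + 32610 = 24370)
1/m = 1/24370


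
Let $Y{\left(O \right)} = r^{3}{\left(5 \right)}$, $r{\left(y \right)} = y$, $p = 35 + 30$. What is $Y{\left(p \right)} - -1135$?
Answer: $1260$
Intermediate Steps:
$p = 65$
$Y{\left(O \right)} = 125$ ($Y{\left(O \right)} = 5^{3} = 125$)
$Y{\left(p \right)} - -1135 = 125 - -1135 = 125 + 1135 = 1260$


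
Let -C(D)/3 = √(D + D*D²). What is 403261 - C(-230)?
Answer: 403261 + 3*I*√12167230 ≈ 4.0326e+5 + 10464.0*I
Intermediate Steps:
C(D) = -3*√(D + D³) (C(D) = -3*√(D + D*D²) = -3*√(D + D³))
403261 - C(-230) = 403261 - (-3)*√(-230 + (-230)³) = 403261 - (-3)*√(-230 - 12167000) = 403261 - (-3)*√(-12167230) = 403261 - (-3)*I*√12167230 = 403261 + 3*I*√12167230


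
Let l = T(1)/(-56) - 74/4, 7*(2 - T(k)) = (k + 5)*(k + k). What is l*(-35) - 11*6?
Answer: 16287/28 ≈ 581.68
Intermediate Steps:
T(k) = 2 - 2*k*(5 + k)/7 (T(k) = 2 - (k + 5)*(k + k)/7 = 2 - (5 + k)*2*k/7 = 2 - 2*k*(5 + k)/7)
l = -3627/196 (l = (2 - 10/7*1 - 2/7*1²)/(-56) - 74/4 = (2 - 10/7 - 2/7*1)*(-1/56) - 74*¼ = (2 - 10/7 - 2/7)*(-1/56) - 37/2 = (2/7)*(-1/56) - 37/2 = -1/196 - 37/2 = -3627/196 ≈ -18.505)
l*(-35) - 11*6 = -3627/196*(-35) - 11*6 = 18135/28 - 66 = 16287/28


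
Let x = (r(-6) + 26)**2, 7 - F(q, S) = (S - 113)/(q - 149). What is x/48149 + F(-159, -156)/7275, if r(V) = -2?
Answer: 460500121/35962488100 ≈ 0.012805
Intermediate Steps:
F(q, S) = 7 - (-113 + S)/(-149 + q) (F(q, S) = 7 - (S - 113)/(q - 149) = 7 - (-113 + S)/(-149 + q))
x = 576 (x = (-2 + 26)**2 = 24**2 = 576)
x/48149 + F(-159, -156)/7275 = 576/48149 + ((-930 - 1*(-156) + 7*(-159))/(-149 - 159))/7275 = 576*(1/48149) + ((-930 + 156 - 1113)/(-308))*(1/7275) = 576/48149 - 1/308*(-1887)*(1/7275) = 576/48149 + (1887/308)*(1/7275) = 576/48149 + 629/746900 = 460500121/35962488100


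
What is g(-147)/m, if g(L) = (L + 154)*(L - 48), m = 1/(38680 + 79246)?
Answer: -160968990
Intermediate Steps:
m = 1/117926 ≈ 8.4799e-6
g(L) = (-48 + L)*(154 + L) (g(L) = (154 + L)*(-48 + L) = (-48 + L)*(154 + L))
g(-147)/m = (-7392 + (-147)² + 106*(-147))/(1/117926) = (-7392 + 21609 - 15582)*117926 = -1365*117926 = -160968990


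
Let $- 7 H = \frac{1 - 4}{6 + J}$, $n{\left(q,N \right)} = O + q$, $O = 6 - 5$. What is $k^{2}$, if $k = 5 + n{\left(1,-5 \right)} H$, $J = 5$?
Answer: $\frac{152881}{5929} \approx 25.785$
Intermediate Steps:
$O = 1$
$n{\left(q,N \right)} = 1 + q$
$H = \frac{3}{77}$ ($H = - \frac{\left(1 - 4\right) \frac{1}{6 + 5}}{7} = - \frac{\left(-3\right) \frac{1}{11}}{7} = \left(- \frac{1}{7}\right) \left(- \frac{3}{11}\right) = \frac{3}{77} \approx 0.038961$)
$k = \frac{391}{77}$ ($k = 5 + \left(1 + 1\right) \frac{3}{77} = 5 + 2 \cdot \frac{3}{77} = 5 + \frac{6}{77} = \frac{391}{77} \approx 5.0779$)
$k^{2} = \left(\frac{391}{77}\right)^{2} = \frac{152881}{5929}$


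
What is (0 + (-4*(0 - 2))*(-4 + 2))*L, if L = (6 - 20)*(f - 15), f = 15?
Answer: 0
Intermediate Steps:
L = 0 (L = (6 - 20)*(15 - 15) = -14*0 = 0)
(0 + (-4*(0 - 2))*(-4 + 2))*L = (0 + (-4*(0 - 2))*(-4 + 2))*0 = (0 - 4*(-2)*(-2))*0 = (0 + 8*(-2))*0 = (0 - 16)*0 = -16*0 = 0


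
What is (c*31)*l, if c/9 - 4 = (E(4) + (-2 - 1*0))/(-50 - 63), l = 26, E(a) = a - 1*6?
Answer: 3307824/113 ≈ 29273.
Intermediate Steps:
E(a) = -6 + a (E(a) = a - 6 = -6 + a)
c = 4104/113 (c = 36 + 9*(((-6 + 4) + (-2 - 1*0))/(-50 - 63)) = 36 + 9*((-2 + (-2 + 0))/(-113)) = 36 + 9*((-2 - 2)*(-1/113)) = 36 + 9*(-4*(-1/113)) = 36 + 9*(4/113) = 36 + 36/113 = 4104/113 ≈ 36.319)
(c*31)*l = ((4104/113)*31)*26 = (127224/113)*26 = 3307824/113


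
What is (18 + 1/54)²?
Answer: 946729/2916 ≈ 324.67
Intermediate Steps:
(18 + 1/54)² = (973/54)² = 946729/2916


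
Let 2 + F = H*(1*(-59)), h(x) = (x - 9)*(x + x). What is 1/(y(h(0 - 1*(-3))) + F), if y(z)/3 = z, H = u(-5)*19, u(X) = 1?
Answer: -1/1231 ≈ -0.00081235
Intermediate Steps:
h(x) = 2*x*(-9 + x) (h(x) = (-9 + x)*(2*x) = 2*x*(-9 + x))
H = 19 (H = 1*19 = 19)
y(z) = 3*z
F = -1123 (F = -2 + 19*(1*(-59)) = -2 + 19*(-59) = -2 - 1121 = -1123)
1/(y(h(0 - 1*(-3))) + F) = 1/(3*(2*(0 - 1*(-3))*(-9 + (0 - 1*(-3)))) - 1123) = 1/(3*(2*(0 + 3)*(-9 + (0 + 3))) - 1123) = 1/(3*(2*3*(-9 + 3)) - 1123) = 1/(3*(2*3*(-6)) - 1123) = 1/(3*(-36) - 1123) = 1/(-108 - 1123) = 1/(-1231) = -1/1231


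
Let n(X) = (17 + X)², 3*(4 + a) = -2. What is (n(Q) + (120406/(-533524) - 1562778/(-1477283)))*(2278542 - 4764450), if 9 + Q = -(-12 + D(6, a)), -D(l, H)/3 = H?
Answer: -18041402424063673422/197041483823 ≈ -9.1561e+7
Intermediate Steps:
a = -14/3 (a = -4 + (⅓)*(-2) = -4 - ⅔ = -14/3 ≈ -4.6667)
D(l, H) = -3*H
Q = -11 (Q = -9 - (-12 - 3*(-14/3)) = -9 - (-12 + 14) = -9 - 1*2 = -9 - 2 = -11)
(n(Q) + (120406/(-533524) - 1562778/(-1477283)))*(2278542 - 4764450) = ((17 - 11)² + (120406/(-533524) - 1562778/(-1477283)))*(2278542 - 4764450) = (6² + (120406*(-1/533524) - 1562778*(-1/1477283)))*(-2485908) = (36 + (-60203/266762 + 1562778/1477283))*(-2485908) = (36 + 327952916387/394082967646)*(-2485908) = (14514939751643/394082967646)*(-2485908) = -18041402424063673422/197041483823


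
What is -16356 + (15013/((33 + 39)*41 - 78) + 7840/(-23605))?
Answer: -221854356883/13568154 ≈ -16351.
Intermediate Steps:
-16356 + (15013/((33 + 39)*41 - 78) + 7840/(-23605)) = -16356 + (15013/(72*41 - 78) + 7840*(-1/23605)) = -16356 + (15013/(2952 - 78) - 1568/4721) = -16356 + (15013/2874 - 1568/4721) = -16356 + 66369941/13568154 = -221854356883/13568154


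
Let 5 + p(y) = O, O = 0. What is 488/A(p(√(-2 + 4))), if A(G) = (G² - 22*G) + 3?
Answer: 244/69 ≈ 3.5362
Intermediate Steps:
p(y) = -5 (p(y) = -5 + 0 = -5)
A(G) = 3 + G² - 22*G
488/A(p(√(-2 + 4))) = 488/(3 + (-5)² - 22*(-5)) = 488/(3 + 25 + 110) = 488/138 = 488*(1/138) = 244/69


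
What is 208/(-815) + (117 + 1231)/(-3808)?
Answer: -472671/775880 ≈ -0.60921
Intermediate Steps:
208/(-815) + (117 + 1231)/(-3808) = 208*(-1/815) + 1348*(-1/3808) = -208/815 - 337/952 = -472671/775880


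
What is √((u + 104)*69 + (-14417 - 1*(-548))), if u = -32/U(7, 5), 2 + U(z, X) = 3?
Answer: 3*I*√989 ≈ 94.345*I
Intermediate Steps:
U(z, X) = 1 (U(z, X) = -2 + 3 = 1)
u = -32 (u = -32/1 = -32*1 = -32)
√((u + 104)*69 + (-14417 - 1*(-548))) = √((-32 + 104)*69 + (-14417 - 1*(-548))) = √(72*69 + (-14417 + 548)) = √(4968 - 13869) = √(-8901) = 3*I*√989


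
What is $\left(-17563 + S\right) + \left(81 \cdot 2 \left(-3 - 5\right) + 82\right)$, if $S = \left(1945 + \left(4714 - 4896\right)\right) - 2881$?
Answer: $-19895$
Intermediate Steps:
$S = -1118$ ($S = \left(1945 - 182\right) - 2881 = 1763 - 2881 = -1118$)
$\left(-17563 + S\right) + \left(81 \cdot 2 \left(-3 - 5\right) + 82\right) = \left(-17563 - 1118\right) + \left(81 \cdot 2 \left(-3 - 5\right) + 82\right) = -18681 + \left(81 \cdot 2 \left(-8\right) + 82\right) = -18681 + \left(81 \left(-16\right) + 82\right) = -18681 + \left(-1296 + 82\right) = -18681 - 1214 = -19895$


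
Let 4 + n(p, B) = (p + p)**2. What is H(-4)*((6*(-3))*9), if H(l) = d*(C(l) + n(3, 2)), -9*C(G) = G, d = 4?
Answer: -21024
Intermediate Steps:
C(G) = -G/9
n(p, B) = -4 + 4*p**2 (n(p, B) = -4 + (p + p)**2 = -4 + (2*p)**2 = -4 + 4*p**2)
H(l) = 128 - 4*l/9 (H(l) = 4*(-l/9 + (-4 + 4*3**2)) = 4*(-l/9 + (-4 + 4*9)) = 4*(-l/9 + (-4 + 36)) = 4*(-l/9 + 32) = 4*(32 - l/9) = 128 - 4*l/9)
H(-4)*((6*(-3))*9) = (128 - 4/9*(-4))*((6*(-3))*9) = (128 + 16/9)*(-18*9) = (1168/9)*(-162) = -21024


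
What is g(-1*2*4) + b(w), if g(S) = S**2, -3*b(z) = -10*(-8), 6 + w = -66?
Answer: 112/3 ≈ 37.333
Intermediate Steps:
w = -72 (w = -6 - 66 = -72)
b(z) = -80/3 (b(z) = -(-10)*(-8)/3 = -1/3*80 = -80/3)
g(-1*2*4) + b(w) = (-1*2*4)**2 - 80/3 = (-2*4)**2 - 80/3 = (-8)**2 - 80/3 = 64 - 80/3 = 112/3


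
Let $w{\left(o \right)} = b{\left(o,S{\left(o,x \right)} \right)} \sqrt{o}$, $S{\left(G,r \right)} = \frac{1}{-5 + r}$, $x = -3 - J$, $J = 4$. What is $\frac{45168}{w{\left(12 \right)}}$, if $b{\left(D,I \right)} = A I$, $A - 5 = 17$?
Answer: $- \frac{45168 \sqrt{3}}{11} \approx -7112.1$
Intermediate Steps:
$A = 22$ ($A = 5 + 17 = 22$)
$x = -7$ ($x = -3 - 4 = -7$)
$b{\left(D,I \right)} = 22 I$
$w{\left(o \right)} = - \frac{11 \sqrt{o}}{6}$ ($w{\left(o \right)} = \frac{22}{-5 - 7} \sqrt{o} = \frac{22}{-12} \sqrt{o} = 22 \left(- \frac{1}{12}\right) \sqrt{o} = - \frac{11 \sqrt{o}}{6}$)
$\frac{45168}{w{\left(12 \right)}} = \frac{45168}{\left(- \frac{11}{6}\right) \sqrt{12}} = \frac{45168}{\left(- \frac{11}{6}\right) 2 \sqrt{3}} = \frac{45168}{\left(- \frac{11}{3}\right) \sqrt{3}} = 45168 \left(- \frac{\sqrt{3}}{11}\right) = - \frac{45168 \sqrt{3}}{11}$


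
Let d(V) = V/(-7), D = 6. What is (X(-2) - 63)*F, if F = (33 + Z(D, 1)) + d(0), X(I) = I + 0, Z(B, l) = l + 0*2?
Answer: -2210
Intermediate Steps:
d(V) = -V/7 (d(V) = V*(-⅐) = -V/7)
Z(B, l) = l (Z(B, l) = l + 0 = l)
X(I) = I
F = 34 (F = (33 + 1) - ⅐*0 = 34 + 0 = 34)
(X(-2) - 63)*F = (-2 - 63)*34 = -65*34 = -2210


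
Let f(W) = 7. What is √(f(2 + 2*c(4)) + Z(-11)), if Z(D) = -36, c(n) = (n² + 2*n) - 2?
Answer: I*√29 ≈ 5.3852*I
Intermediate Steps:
c(n) = -2 + n² + 2*n
√(f(2 + 2*c(4)) + Z(-11)) = √(7 - 36) = √(-29) = I*√29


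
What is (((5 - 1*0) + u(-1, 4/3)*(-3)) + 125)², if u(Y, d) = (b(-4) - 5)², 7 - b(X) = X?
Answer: 484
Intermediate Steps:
b(X) = 7 - X
u(Y, d) = 36 (u(Y, d) = ((7 - 1*(-4)) - 5)² = ((7 + 4) - 5)² = (11 - 5)² = 6² = 36)
(((5 - 1*0) + u(-1, 4/3)*(-3)) + 125)² = (((5 - 1*0) + 36*(-3)) + 125)² = (((5 + 0) - 108) + 125)² = ((5 - 108) + 125)² = (-103 + 125)² = 22² = 484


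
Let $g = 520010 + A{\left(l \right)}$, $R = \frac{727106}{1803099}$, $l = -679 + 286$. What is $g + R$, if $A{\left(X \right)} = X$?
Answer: $\frac{936921620189}{1803099} \approx 5.1962 \cdot 10^{5}$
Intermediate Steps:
$l = -393$
$R = \frac{727106}{1803099}$ ($R = 727106 \cdot \frac{1}{1803099} = \frac{727106}{1803099} \approx 0.40325$)
$g = 519617$ ($g = 520010 - 393 = 519617$)
$g + R = 519617 + \frac{727106}{1803099} = \frac{936921620189}{1803099}$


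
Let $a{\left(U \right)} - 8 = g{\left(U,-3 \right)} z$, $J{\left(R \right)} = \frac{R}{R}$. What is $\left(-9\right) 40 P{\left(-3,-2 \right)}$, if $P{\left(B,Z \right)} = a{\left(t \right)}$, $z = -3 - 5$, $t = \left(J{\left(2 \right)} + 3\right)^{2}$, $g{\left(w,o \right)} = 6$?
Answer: $14400$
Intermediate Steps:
$J{\left(R \right)} = 1$
$t = 16$ ($t = \left(1 + 3\right)^{2} = 4^{2} = 16$)
$z = -8$
$a{\left(U \right)} = -40$ ($a{\left(U \right)} = 8 + 6 \left(-8\right) = 8 - 48 = -40$)
$P{\left(B,Z \right)} = -40$
$\left(-9\right) 40 P{\left(-3,-2 \right)} = \left(-9\right) 40 \left(-40\right) = \left(-360\right) \left(-40\right) = 14400$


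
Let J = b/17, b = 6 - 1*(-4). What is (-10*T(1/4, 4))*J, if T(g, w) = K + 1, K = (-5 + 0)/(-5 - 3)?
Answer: -325/34 ≈ -9.5588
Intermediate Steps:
K = 5/8 (K = -5/(-8) = -5*(-⅛) = 5/8 ≈ 0.62500)
b = 10 (b = 6 + 4 = 10)
J = 10/17 ≈ 0.58823
T(g, w) = 13/8 (T(g, w) = 5/8 + 1 = 13/8)
(-10*T(1/4, 4))*J = -10*13/8*(10/17) = -65/4*10/17 = -325/34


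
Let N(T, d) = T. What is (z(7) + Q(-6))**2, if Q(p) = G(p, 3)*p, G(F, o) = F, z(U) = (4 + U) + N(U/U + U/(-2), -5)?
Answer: 7921/4 ≈ 1980.3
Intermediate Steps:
z(U) = 5 + U/2 (z(U) = (4 + U) + (U/U + U/(-2)) = (4 + U) + (1 + U*(-1/2)) = (4 + U) + (1 - U/2) = 5 + U/2)
Q(p) = p**2 (Q(p) = p*p = p**2)
(z(7) + Q(-6))**2 = ((5 + (1/2)*7) + (-6)**2)**2 = ((5 + 7/2) + 36)**2 = (17/2 + 36)**2 = (89/2)**2 = 7921/4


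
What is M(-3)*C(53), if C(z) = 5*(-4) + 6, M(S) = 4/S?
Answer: 56/3 ≈ 18.667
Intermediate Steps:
C(z) = -14 (C(z) = -20 + 6 = -14)
M(-3)*C(53) = (4/(-3))*(-14) = (4*(-1/3))*(-14) = -4/3*(-14) = 56/3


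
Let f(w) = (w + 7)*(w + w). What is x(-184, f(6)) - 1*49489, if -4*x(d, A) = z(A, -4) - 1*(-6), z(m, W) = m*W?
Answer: -98669/2 ≈ -49335.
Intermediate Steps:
z(m, W) = W*m
f(w) = 2*w*(7 + w) (f(w) = (7 + w)*(2*w) = 2*w*(7 + w))
x(d, A) = -3/2 + A (x(d, A) = -(-4*A - 1*(-6))/4 = -(-4*A + 6)/4 = -(6 - 4*A)/4 = -3/2 + A)
x(-184, f(6)) - 1*49489 = (-3/2 + 2*6*(7 + 6)) - 1*49489 = (-3/2 + 2*6*13) - 49489 = (-3/2 + 156) - 49489 = 309/2 - 49489 = -98669/2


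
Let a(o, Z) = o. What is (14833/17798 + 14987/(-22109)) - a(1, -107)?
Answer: -332291811/393495982 ≈ -0.84446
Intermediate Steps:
(14833/17798 + 14987/(-22109)) - a(1, -107) = (14833/17798 + 14987/(-22109)) - 1*1 = (14833*(1/17798) + 14987*(-1/22109)) - 1 = (14833/17798 - 14987/22109) - 1 = 61204171/393495982 - 1 = -332291811/393495982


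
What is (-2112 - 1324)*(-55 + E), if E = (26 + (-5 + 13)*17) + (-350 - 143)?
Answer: 1326296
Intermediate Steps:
E = -331 (E = (26 + 8*17) - 493 = (26 + 136) - 493 = 162 - 493 = -331)
(-2112 - 1324)*(-55 + E) = (-2112 - 1324)*(-55 - 331) = -3436*(-386) = 1326296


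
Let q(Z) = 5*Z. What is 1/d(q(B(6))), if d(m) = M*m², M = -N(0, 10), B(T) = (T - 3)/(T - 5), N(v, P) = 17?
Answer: -1/3825 ≈ -0.00026144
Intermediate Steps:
B(T) = (-3 + T)/(-5 + T)
M = -17 (M = -1*17 = -17)
d(m) = -17*m²
1/d(q(B(6))) = 1/(-17*25*(-3 + 6)²/(-5 + 6)²) = 1/(-17*(5*(3/1))²) = 1/(-17*(5*(1*3))²) = 1/(-17*(5*3)²) = 1/(-17*15²) = 1/(-17*225) = 1/(-3825) = -1/3825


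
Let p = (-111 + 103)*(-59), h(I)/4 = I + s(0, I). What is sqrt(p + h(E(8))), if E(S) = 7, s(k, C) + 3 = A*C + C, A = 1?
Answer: 4*sqrt(34) ≈ 23.324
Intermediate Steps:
s(k, C) = -3 + 2*C (s(k, C) = -3 + (1*C + C) = -3 + (C + C) = -3 + 2*C)
h(I) = -12 + 12*I (h(I) = 4*(I + (-3 + 2*I)) = 4*(-3 + 3*I) = -12 + 12*I)
p = 472 (p = -8*(-59) = 472)
sqrt(p + h(E(8))) = sqrt(472 + (-12 + 12*7)) = sqrt(472 + (-12 + 84)) = sqrt(472 + 72) = sqrt(544) = 4*sqrt(34)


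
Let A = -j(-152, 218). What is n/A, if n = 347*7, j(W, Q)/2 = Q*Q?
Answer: -2429/95048 ≈ -0.025556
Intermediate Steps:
j(W, Q) = 2*Q² (j(W, Q) = 2*(Q*Q) = 2*Q²)
n = 2429
A = -95048 (A = -2*218² = -2*47524 = -1*95048 = -95048)
n/A = 2429/(-95048) = 2429*(-1/95048) = -2429/95048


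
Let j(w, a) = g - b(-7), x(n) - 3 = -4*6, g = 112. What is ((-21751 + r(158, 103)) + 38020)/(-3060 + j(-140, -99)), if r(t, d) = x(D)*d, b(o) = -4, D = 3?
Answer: -7053/1472 ≈ -4.7914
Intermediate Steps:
x(n) = -21 (x(n) = 3 - 4*6 = 3 - 24 = -21)
r(t, d) = -21*d
j(w, a) = 116 (j(w, a) = 112 - 1*(-4) = 112 + 4 = 116)
((-21751 + r(158, 103)) + 38020)/(-3060 + j(-140, -99)) = ((-21751 - 21*103) + 38020)/(-3060 + 116) = ((-21751 - 2163) + 38020)/(-2944) = (-23914 + 38020)*(-1/2944) = 14106*(-1/2944) = -7053/1472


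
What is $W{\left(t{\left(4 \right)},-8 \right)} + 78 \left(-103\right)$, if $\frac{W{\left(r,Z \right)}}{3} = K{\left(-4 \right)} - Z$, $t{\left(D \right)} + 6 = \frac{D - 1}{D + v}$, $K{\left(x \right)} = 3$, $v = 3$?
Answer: $-8001$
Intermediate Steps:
$t{\left(D \right)} = -6 + \frac{-1 + D}{3 + D}$ ($t{\left(D \right)} = -6 + \frac{D - 1}{D + 3} = -6 + \frac{-1 + D}{3 + D}$)
$W{\left(r,Z \right)} = 9 - 3 Z$ ($W{\left(r,Z \right)} = 3 \left(3 - Z\right) = 9 - 3 Z$)
$W{\left(t{\left(4 \right)},-8 \right)} + 78 \left(-103\right) = \left(9 - -24\right) + 78 \left(-103\right) = \left(9 + 24\right) - 8034 = 33 - 8034 = -8001$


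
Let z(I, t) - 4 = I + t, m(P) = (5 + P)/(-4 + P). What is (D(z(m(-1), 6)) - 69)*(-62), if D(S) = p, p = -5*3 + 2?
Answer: 5084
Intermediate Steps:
p = -13 (p = -15 + 2 = -13)
m(P) = (5 + P)/(-4 + P)
z(I, t) = 4 + I + t (z(I, t) = 4 + (I + t) = 4 + I + t)
D(S) = -13
(D(z(m(-1), 6)) - 69)*(-62) = (-13 - 69)*(-62) = -82*(-62) = 5084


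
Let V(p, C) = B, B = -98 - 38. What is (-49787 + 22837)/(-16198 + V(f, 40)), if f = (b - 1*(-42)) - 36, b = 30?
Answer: 13475/8167 ≈ 1.6499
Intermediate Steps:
B = -136
f = 36 (f = (30 - 1*(-42)) - 36 = (30 + 42) - 36 = 72 - 36 = 36)
V(p, C) = -136
(-49787 + 22837)/(-16198 + V(f, 40)) = (-49787 + 22837)/(-16198 - 136) = -26950/(-16334) = -26950*(-1/16334) = 13475/8167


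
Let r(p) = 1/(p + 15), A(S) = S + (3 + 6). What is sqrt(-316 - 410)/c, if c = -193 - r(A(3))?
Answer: -297*I*sqrt(6)/5212 ≈ -0.13958*I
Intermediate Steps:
A(S) = 9 + S (A(S) = S + 9 = 9 + S)
r(p) = 1/(15 + p)
c = -5212/27 (c = -193 - 1/(15 + (9 + 3)) = -193 - 1/(15 + 12) = -193 - 1/27 = -5212/27 ≈ -193.04)
sqrt(-316 - 410)/c = sqrt(-316 - 410)/(-5212/27) = sqrt(-726)*(-27/5212) = (11*I*sqrt(6))*(-27/5212) = -297*I*sqrt(6)/5212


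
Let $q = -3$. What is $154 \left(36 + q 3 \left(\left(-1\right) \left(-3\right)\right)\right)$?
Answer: $1386$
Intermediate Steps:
$154 \left(36 + q 3 \left(\left(-1\right) \left(-3\right)\right)\right) = 154 \left(36 + \left(-3\right) 3 \left(\left(-1\right) \left(-3\right)\right)\right) = 154 \left(36 - 27\right) = 154 \cdot 9 = 1386$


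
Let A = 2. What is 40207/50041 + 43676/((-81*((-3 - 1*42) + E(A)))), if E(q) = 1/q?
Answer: 4661033695/360745569 ≈ 12.921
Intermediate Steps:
E(q) = 1/q
40207/50041 + 43676/((-81*((-3 - 1*42) + E(A)))) = 40207/50041 + 43676/((-81*((-3 - 1*42) + 1/2))) = 40207*(1/50041) + 43676/((-81*((-3 - 42) + ½))) = 40207/50041 + 43676/((-81*(-45 + ½))) = 40207/50041 + 43676/((-81*(-89/2))) = 40207/50041 + 43676/(7209/2) = 40207/50041 + 43676*(2/7209) = 40207/50041 + 87352/7209 = 4661033695/360745569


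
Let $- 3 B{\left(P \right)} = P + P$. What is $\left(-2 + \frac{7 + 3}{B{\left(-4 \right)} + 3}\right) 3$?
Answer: $- \frac{12}{17} \approx -0.70588$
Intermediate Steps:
$B{\left(P \right)} = - \frac{2 P}{3}$ ($B{\left(P \right)} = - \frac{P + P}{3} = - \frac{2 P}{3}$)
$\left(-2 + \frac{7 + 3}{B{\left(-4 \right)} + 3}\right) 3 = \left(-2 + \frac{7 + 3}{\left(- \frac{2}{3}\right) \left(-4\right) + 3}\right) 3 = \left(-2 + \frac{10}{\frac{8}{3} + 3}\right) 3 = \left(-2 + \frac{10}{\frac{17}{3}}\right) 3 = \left(-2 + 10 \cdot \frac{3}{17}\right) 3 = \left(-2 + \frac{30}{17}\right) 3 = \left(- \frac{4}{17}\right) 3 = - \frac{12}{17}$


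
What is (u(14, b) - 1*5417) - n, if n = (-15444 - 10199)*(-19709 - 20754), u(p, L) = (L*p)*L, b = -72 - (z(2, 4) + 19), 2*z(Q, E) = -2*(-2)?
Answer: -1037477040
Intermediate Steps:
z(Q, E) = 2 (z(Q, E) = (-2*(-2))/2 = (½)*4 = 2)
b = -93 (b = -72 - (2 + 19) = -72 - 1*21 = -72 - 21 = -93)
u(p, L) = p*L²
n = 1037592709 (n = -25643*(-40463) = 1037592709)
(u(14, b) - 1*5417) - n = (14*(-93)² - 1*5417) - 1*1037592709 = (14*8649 - 5417) - 1037592709 = (121086 - 5417) - 1037592709 = 115669 - 1037592709 = -1037477040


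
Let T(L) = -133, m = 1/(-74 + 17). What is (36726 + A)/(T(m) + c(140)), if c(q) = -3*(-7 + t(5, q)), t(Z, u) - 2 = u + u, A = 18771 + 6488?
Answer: -61985/958 ≈ -64.703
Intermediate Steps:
m = -1/57 (m = 1/(-57) = -1/57 ≈ -0.017544)
A = 25259
t(Z, u) = 2 + 2*u (t(Z, u) = 2 + (u + u) = 2 + 2*u)
c(q) = 15 - 6*q (c(q) = -3*(-7 + (2 + 2*q)) = -3*(-5 + 2*q) = 15 - 6*q)
(36726 + A)/(T(m) + c(140)) = (36726 + 25259)/(-133 + (15 - 6*140)) = 61985/(-133 + (15 - 840)) = 61985/(-133 - 825) = 61985/(-958) = 61985*(-1/958) = -61985/958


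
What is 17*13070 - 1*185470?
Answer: 36720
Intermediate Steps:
17*13070 - 1*185470 = 222190 - 185470 = 36720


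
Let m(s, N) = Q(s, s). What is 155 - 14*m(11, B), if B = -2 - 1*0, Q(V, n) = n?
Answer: 1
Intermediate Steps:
B = -2 (B = -2 + 0 = -2)
m(s, N) = s
155 - 14*m(11, B) = 155 - 14*11 = 155 - 154 = 1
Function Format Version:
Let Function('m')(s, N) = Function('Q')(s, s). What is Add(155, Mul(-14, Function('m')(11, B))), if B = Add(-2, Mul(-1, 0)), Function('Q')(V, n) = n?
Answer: 1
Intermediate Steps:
B = -2 (B = Add(-2, 0) = -2)
Function('m')(s, N) = s
Add(155, Mul(-14, Function('m')(11, B))) = Add(155, Mul(-14, 11)) = Add(155, -154) = 1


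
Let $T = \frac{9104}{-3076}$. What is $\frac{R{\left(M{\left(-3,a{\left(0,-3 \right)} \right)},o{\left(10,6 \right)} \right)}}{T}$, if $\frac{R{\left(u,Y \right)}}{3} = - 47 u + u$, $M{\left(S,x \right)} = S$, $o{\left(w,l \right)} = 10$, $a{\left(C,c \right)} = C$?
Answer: $- \frac{159183}{1138} \approx -139.88$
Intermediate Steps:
$T = - \frac{2276}{769}$ ($T = 9104 \left(- \frac{1}{3076}\right) = - \frac{2276}{769} \approx -2.9597$)
$R{\left(u,Y \right)} = - 138 u$ ($R{\left(u,Y \right)} = 3 \left(- 47 u + u\right) = 3 \left(- 46 u\right) = - 138 u$)
$\frac{R{\left(M{\left(-3,a{\left(0,-3 \right)} \right)},o{\left(10,6 \right)} \right)}}{T} = \frac{\left(-138\right) \left(-3\right)}{- \frac{2276}{769}} = 414 \left(- \frac{769}{2276}\right) = - \frac{159183}{1138}$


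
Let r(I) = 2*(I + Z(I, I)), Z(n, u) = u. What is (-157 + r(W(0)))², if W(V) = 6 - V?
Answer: 17689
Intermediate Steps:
r(I) = 4*I (r(I) = 2*(I + I) = 2*(2*I) = 4*I)
(-157 + r(W(0)))² = (-157 + 4*(6 - 1*0))² = (-157 + 4*(6 + 0))² = (-157 + 4*6)² = (-157 + 24)² = (-133)² = 17689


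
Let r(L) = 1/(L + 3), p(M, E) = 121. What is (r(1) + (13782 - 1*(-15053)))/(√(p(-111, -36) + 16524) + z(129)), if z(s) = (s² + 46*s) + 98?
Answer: 871708831/685397712 - 38447*√16645/685397712 ≈ 1.2646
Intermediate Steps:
z(s) = 98 + s² + 46*s
r(L) = 1/(3 + L)
(r(1) + (13782 - 1*(-15053)))/(√(p(-111, -36) + 16524) + z(129)) = (1/(3 + 1) + (13782 - 1*(-15053)))/(√(121 + 16524) + (98 + 129² + 46*129)) = (1/4 + (13782 + 15053))/(√16645 + (98 + 16641 + 5934)) = (¼ + 28835)/(√16645 + 22673) = 115341/(4*(22673 + √16645))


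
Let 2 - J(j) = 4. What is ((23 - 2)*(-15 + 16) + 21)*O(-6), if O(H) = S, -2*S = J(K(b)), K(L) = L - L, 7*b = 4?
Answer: 42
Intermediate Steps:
b = 4/7 (b = (⅐)*4 = 4/7 ≈ 0.57143)
K(L) = 0
J(j) = -2 (J(j) = 2 - 1*4 = 2 - 4 = -2)
S = 1 (S = -½*(-2) = 1)
O(H) = 1
((23 - 2)*(-15 + 16) + 21)*O(-6) = ((23 - 2)*(-15 + 16) + 21)*1 = (21*1 + 21)*1 = (21 + 21)*1 = 42*1 = 42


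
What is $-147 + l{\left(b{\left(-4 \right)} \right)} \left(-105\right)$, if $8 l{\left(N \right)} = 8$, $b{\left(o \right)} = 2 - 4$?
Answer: $-252$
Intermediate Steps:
$b{\left(o \right)} = -2$ ($b{\left(o \right)} = 2 - 4 = -2$)
$l{\left(N \right)} = 1$ ($l{\left(N \right)} = \frac{1}{8} \cdot 8 = 1$)
$-147 + l{\left(b{\left(-4 \right)} \right)} \left(-105\right) = -147 + 1 \left(-105\right) = -147 - 105 = -252$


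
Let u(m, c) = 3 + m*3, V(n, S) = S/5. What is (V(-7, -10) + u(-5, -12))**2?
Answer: 196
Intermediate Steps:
V(n, S) = S/5 (V(n, S) = S*(1/5) = S/5)
u(m, c) = 3 + 3*m
(V(-7, -10) + u(-5, -12))**2 = ((1/5)*(-10) + (3 + 3*(-5)))**2 = (-2 + (3 - 15))**2 = (-2 - 12)**2 = (-14)**2 = 196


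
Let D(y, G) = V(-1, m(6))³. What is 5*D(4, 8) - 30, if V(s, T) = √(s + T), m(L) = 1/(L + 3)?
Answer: -30 - 80*I*√2/27 ≈ -30.0 - 4.1903*I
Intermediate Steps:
m(L) = 1/(3 + L)
V(s, T) = √(T + s)
D(y, G) = -16*I*√2/27 (D(y, G) = (√(1/(3 + 6) - 1))³ = (√(1/9 - 1))³ = (√(⅑ - 1))³ = (√(-8/9))³ = (2*I*√2/3)³ = -16*I*√2/27)
5*D(4, 8) - 30 = 5*(-16*I*√2/27) - 30 = -80*I*√2/27 - 30 = -30 - 80*I*√2/27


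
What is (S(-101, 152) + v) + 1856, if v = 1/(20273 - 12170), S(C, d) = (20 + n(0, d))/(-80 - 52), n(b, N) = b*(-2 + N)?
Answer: 55139118/29711 ≈ 1855.8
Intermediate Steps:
S(C, d) = -5/33 (S(C, d) = (20 + 0*(-2 + d))/(-80 - 52) = (20 + 0)/(-132) = 20*(-1/132) = -5/33)
v = 1/8103 ≈ 0.00012341
(S(-101, 152) + v) + 1856 = (-5/33 + 1/8103) + 1856 = -4498/29711 + 1856 = 55139118/29711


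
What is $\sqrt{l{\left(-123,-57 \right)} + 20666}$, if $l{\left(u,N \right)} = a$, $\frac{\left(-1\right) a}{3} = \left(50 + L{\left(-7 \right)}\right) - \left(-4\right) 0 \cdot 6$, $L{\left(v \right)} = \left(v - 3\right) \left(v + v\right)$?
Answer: $8 \sqrt{314} \approx 141.76$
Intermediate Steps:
$L{\left(v \right)} = 2 v \left(-3 + v\right)$ ($L{\left(v \right)} = \left(-3 + v\right) 2 v = 2 v \left(-3 + v\right)$)
$a = -570$ ($a = - 3 \left(\left(50 + 2 \left(-7\right) \left(-3 - 7\right)\right) - \left(-4\right) 0 \cdot 6\right) = - 3 \left(\left(50 + 2 \left(-7\right) \left(-10\right)\right) - 0 \cdot 6\right) = - 3 \left(\left(50 + 140\right) - 0\right) = - 3 \left(190 + 0\right) = \left(-3\right) 190 = -570$)
$l{\left(u,N \right)} = -570$
$\sqrt{l{\left(-123,-57 \right)} + 20666} = \sqrt{-570 + 20666} = \sqrt{20096} = 8 \sqrt{314}$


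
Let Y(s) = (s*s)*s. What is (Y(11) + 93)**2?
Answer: 2027776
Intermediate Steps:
Y(s) = s**3 (Y(s) = s**2*s = s**3)
(Y(11) + 93)**2 = (11**3 + 93)**2 = (1331 + 93)**2 = 1424**2 = 2027776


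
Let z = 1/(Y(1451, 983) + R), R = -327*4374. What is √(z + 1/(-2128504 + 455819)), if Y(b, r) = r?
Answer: 4*I*√741624224592405/95631750431 ≈ 0.0011391*I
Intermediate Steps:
R = -1430298
z = -1/1429315 (z = 1/(983 - 1430298) = 1/(-1429315) = -1/1429315 ≈ -6.9964e-7)
√(z + 1/(-2128504 + 455819)) = √(-1/1429315 + 1/(-2128504 + 455819)) = √(-1/1429315 + 1/(-1672685)) = √(-1/1429315 - 1/1672685) = √(-124080/95631750431) = 4*I*√741624224592405/95631750431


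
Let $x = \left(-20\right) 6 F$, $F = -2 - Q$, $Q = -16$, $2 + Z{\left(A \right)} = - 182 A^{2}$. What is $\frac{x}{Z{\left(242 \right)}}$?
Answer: $\frac{168}{1065865} \approx 0.00015762$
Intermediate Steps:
$Z{\left(A \right)} = -2 - 182 A^{2}$
$F = 14$ ($F = -2 - -16 = -2 + 16 = 14$)
$x = -1680$ ($x = \left(-20\right) 6 \cdot 14 = \left(-120\right) 14 = -1680$)
$\frac{x}{Z{\left(242 \right)}} = - \frac{1680}{-2 - 182 \cdot 242^{2}} = - \frac{1680}{-2 - 10658648} = - \frac{1680}{-10658650} = \left(-1680\right) \left(- \frac{1}{10658650}\right) = \frac{168}{1065865}$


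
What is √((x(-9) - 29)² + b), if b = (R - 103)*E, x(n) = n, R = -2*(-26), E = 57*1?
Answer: I*√1463 ≈ 38.249*I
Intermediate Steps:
E = 57
R = 52
b = -2907 (b = (52 - 103)*57 = -51*57 = -2907)
√((x(-9) - 29)² + b) = √((-9 - 29)² - 2907) = √((-38)² - 2907) = √(1444 - 2907) = √(-1463) = I*√1463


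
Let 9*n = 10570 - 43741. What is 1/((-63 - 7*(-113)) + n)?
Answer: -3/8873 ≈ -0.00033810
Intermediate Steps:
n = -11057/3 (n = (10570 - 43741)/9 = (⅑)*(-33171) = -11057/3 ≈ -3685.7)
1/((-63 - 7*(-113)) + n) = 1/((-63 - 7*(-113)) - 11057/3) = 1/((-63 + 791) - 11057/3) = 1/(728 - 11057/3) = 1/(-8873/3) = -3/8873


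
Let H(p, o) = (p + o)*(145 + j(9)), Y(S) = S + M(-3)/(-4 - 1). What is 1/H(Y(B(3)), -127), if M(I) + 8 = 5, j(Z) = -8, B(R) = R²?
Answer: -5/80419 ≈ -6.2174e-5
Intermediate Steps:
M(I) = -3 (M(I) = -8 + 5 = -3)
Y(S) = ⅗ + S (Y(S) = S - 3/(-4 - 1) = S - 3/(-5) = S - ⅕*(-3) = S + ⅗ = ⅗ + S)
H(p, o) = 137*o + 137*p (H(p, o) = (p + o)*(145 - 8) = (o + p)*137 = 137*o + 137*p)
1/H(Y(B(3)), -127) = 1/(137*(-127) + 137*(⅗ + 3²)) = 1/(-17399 + 137*(⅗ + 9)) = 1/(-17399 + 137*(48/5)) = 1/(-17399 + 6576/5) = 1/(-80419/5) = -5/80419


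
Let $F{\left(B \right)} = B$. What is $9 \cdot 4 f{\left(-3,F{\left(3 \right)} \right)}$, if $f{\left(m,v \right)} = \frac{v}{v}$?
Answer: $36$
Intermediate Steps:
$f{\left(m,v \right)} = 1$
$9 \cdot 4 f{\left(-3,F{\left(3 \right)} \right)} = 9 \cdot 4 \cdot 1 = 36 \cdot 1 = 36$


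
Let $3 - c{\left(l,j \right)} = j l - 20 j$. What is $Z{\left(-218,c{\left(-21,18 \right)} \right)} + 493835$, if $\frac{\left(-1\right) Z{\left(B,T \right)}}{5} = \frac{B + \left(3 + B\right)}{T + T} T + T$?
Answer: $\frac{982425}{2} \approx 4.9121 \cdot 10^{5}$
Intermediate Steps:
$c{\left(l,j \right)} = 3 + 20 j - j l$ ($c{\left(l,j \right)} = 3 - \left(j l - 20 j\right) = 3 - \left(- 20 j + j l\right) = 3 + 20 j - j l$)
$Z{\left(B,T \right)} = - \frac{15}{2} - 5 B - 5 T$ ($Z{\left(B,T \right)} = - 5 \left(\frac{B + \left(3 + B\right)}{T + T} T + T\right) = - 5 \left(\frac{3 + 2 B}{2 T} T + T\right) = - 5 \left(\left(\frac{3}{2} + B\right) + T\right) = - 5 \left(\frac{3}{2} + B + T\right) = - \frac{15}{2} - 5 B - 5 T$)
$Z{\left(-218,c{\left(-21,18 \right)} \right)} + 493835 = \left(- \frac{15}{2} - -1090 - 5 \left(3 + 20 \cdot 18 - 18 \left(-21\right)\right)\right) + 493835 = \left(- \frac{15}{2} + 1090 - 5 \left(3 + 360 + 378\right)\right) + 493835 = \left(- \frac{15}{2} + 1090 - 3705\right) + 493835 = - \frac{5245}{2} + 493835 = \frac{982425}{2}$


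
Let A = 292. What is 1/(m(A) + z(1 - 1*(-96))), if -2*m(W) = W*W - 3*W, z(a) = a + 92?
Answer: -1/42005 ≈ -2.3807e-5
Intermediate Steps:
z(a) = 92 + a
m(W) = -W²/2 + 3*W/2 (m(W) = -(W*W - 3*W)/2 = -(W² - 3*W)/2 = -W²/2 + 3*W/2)
1/(m(A) + z(1 - 1*(-96))) = 1/((½)*292*(3 - 1*292) + (92 + (1 - 1*(-96)))) = 1/((½)*292*(3 - 292) + (92 + (1 + 96))) = 1/((½)*292*(-289) + (92 + 97)) = 1/(-42194 + 189) = 1/(-42005) = -1/42005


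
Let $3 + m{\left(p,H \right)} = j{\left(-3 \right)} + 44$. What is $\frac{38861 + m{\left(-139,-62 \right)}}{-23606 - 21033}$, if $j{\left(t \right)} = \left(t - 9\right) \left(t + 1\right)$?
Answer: $- \frac{38926}{44639} \approx -0.87202$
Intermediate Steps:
$j{\left(t \right)} = \left(1 + t\right) \left(-9 + t\right)$ ($j{\left(t \right)} = \left(-9 + t\right) \left(1 + t\right) = \left(1 + t\right) \left(-9 + t\right)$)
$m{\left(p,H \right)} = 65$ ($m{\left(p,H \right)} = -3 + \left(\left(-9 + \left(-3\right)^{2} - -24\right) + 44\right) = -3 + \left(\left(-9 + 9 + 24\right) + 44\right) = -3 + \left(24 + 44\right) = -3 + 68 = 65$)
$\frac{38861 + m{\left(-139,-62 \right)}}{-23606 - 21033} = \frac{38861 + 65}{-23606 - 21033} = \frac{38926}{-44639} = 38926 \left(- \frac{1}{44639}\right) = - \frac{38926}{44639}$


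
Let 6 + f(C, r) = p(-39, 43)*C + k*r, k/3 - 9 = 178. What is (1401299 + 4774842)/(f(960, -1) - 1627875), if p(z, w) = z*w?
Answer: -6176141/3238362 ≈ -1.9072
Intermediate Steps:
p(z, w) = w*z
k = 561 (k = 27 + 3*178 = 27 + 534 = 561)
f(C, r) = -6 - 1677*C + 561*r (f(C, r) = -6 + ((43*(-39))*C + 561*r) = -6 + (-1677*C + 561*r) = -6 - 1677*C + 561*r)
(1401299 + 4774842)/(f(960, -1) - 1627875) = (1401299 + 4774842)/((-6 - 1677*960 + 561*(-1)) - 1627875) = 6176141/((-6 - 1609920 - 561) - 1627875) = 6176141/(-1610487 - 1627875) = 6176141/(-3238362) = 6176141*(-1/3238362) = -6176141/3238362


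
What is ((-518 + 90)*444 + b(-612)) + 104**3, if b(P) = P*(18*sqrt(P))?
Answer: 934832 - 66096*I*sqrt(17) ≈ 9.3483e+5 - 2.7252e+5*I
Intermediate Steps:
b(P) = 18*P**(3/2)
((-518 + 90)*444 + b(-612)) + 104**3 = ((-518 + 90)*444 + 18*(-612)**(3/2)) + 104**3 = (-428*444 + 18*(-3672*I*sqrt(17))) + 1124864 = (-190032 - 66096*I*sqrt(17)) + 1124864 = 934832 - 66096*I*sqrt(17)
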